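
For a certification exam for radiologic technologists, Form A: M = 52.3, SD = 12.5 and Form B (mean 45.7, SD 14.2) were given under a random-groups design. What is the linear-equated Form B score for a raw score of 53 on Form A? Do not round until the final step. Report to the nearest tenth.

Linear equating: y = (SD_Y/SD_X)(x − M_X) + M_Y
y = (14.2/12.5)(53 − 52.3) + 45.7
y = 1.136000 × 0.7 + 45.7 = 0.7952 + 45.7 = 46.5

46.5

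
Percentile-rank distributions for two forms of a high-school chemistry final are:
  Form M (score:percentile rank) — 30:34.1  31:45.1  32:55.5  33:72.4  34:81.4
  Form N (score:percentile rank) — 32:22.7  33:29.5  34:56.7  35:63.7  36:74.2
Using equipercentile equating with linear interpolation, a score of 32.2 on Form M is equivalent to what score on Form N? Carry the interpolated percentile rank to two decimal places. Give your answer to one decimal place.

34.3

PR of 32.2 on Form M: 55.5 + (32.2 − 32)/(33 − 32) × (72.4 − 55.5) = 58.88
On Form N, PR 58.88 falls between score 34 (PR 56.7) and 35 (PR 63.7).
Interpolate: 34 + (58.88 − 56.7)/(63.7 − 56.7) × (35 − 34) = 34.3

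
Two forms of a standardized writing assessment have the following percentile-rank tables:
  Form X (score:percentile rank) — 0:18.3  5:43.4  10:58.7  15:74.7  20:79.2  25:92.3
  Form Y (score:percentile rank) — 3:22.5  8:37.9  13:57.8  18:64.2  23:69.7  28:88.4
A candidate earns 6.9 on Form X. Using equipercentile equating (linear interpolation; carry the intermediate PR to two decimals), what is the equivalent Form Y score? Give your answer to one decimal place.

PR of 6.9 on Form X: 43.4 + (6.9 − 5)/(10 − 5) × (58.7 − 43.4) = 49.21
On Form Y, PR 49.21 falls between score 8 (PR 37.9) and 13 (PR 57.8).
Interpolate: 8 + (49.21 − 37.9)/(57.8 − 37.9) × (13 − 8) = 10.8

10.8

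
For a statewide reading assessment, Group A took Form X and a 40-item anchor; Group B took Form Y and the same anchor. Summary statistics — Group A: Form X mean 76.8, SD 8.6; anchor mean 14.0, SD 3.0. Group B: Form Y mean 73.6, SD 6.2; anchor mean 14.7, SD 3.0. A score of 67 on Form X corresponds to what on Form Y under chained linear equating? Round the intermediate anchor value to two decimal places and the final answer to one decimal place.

Form X → anchor (Group A): v = (3.0/8.6)(67 − 76.8) + 14.0 = 10.58
anchor → Form Y (Group B): y = (6.2/3.0)(10.58 − 14.7) + 73.6 = 65.1

65.1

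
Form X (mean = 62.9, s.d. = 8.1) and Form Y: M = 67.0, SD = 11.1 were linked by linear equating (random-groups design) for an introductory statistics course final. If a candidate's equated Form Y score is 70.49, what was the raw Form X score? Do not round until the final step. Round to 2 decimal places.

Invert y = (SD_Y/SD_X)(x − M_X) + M_Y:
x = (SD_X/SD_Y)(y − M_Y) + M_X = (8.1/11.1)(70.49 − 67.0) + 62.9
x = 0.729730 × 3.490 + 62.9 = 65.45

65.45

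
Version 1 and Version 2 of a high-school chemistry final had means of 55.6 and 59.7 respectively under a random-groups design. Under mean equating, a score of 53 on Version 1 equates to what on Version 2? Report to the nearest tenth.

Mean equating: y = x + (M_Y − M_X) = 53 + (59.7 − 55.6) = 57.1

57.1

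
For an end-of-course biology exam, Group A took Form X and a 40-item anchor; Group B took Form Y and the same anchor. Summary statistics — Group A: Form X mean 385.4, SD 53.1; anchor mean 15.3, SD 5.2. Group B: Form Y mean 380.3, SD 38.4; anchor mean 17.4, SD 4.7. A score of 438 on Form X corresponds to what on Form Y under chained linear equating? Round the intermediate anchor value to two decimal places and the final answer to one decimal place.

Form X → anchor (Group A): v = (5.2/53.1)(438 − 385.4) + 15.3 = 20.45
anchor → Form Y (Group B): y = (38.4/4.7)(20.45 − 17.4) + 380.3 = 405.2

405.2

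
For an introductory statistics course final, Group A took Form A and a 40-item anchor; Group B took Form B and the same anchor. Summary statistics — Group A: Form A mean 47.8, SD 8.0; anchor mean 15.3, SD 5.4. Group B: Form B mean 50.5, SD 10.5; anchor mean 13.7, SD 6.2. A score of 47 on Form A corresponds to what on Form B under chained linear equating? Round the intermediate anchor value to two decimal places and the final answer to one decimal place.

52.3

Form A → anchor (Group A): v = (5.4/8.0)(47 − 47.8) + 15.3 = 14.76
anchor → Form B (Group B): y = (10.5/6.2)(14.76 − 13.7) + 50.5 = 52.3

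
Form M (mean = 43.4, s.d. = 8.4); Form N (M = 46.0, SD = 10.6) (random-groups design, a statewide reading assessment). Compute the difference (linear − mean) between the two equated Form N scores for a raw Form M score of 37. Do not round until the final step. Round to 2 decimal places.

-1.68

Mean-equated: 37 + (46.0 − 43.4) = 39.60
Linear-equated: (10.6/8.4)(37 − 43.4) + 46.0 = 37.924
Difference = 37.924 − 39.60 = -1.68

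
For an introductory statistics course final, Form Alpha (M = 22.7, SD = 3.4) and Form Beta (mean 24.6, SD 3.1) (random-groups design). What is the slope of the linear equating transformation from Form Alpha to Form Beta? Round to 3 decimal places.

0.912

A = SD_Y / SD_X = 3.1 / 3.4 = 0.912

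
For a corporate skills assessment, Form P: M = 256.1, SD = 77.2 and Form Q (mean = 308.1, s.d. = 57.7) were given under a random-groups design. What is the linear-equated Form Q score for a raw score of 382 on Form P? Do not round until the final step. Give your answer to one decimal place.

402.2

Linear equating: y = (SD_Y/SD_X)(x − M_X) + M_Y
y = (57.7/77.2)(382 − 256.1) + 308.1
y = 0.747409 × 125.9 + 308.1 = 94.0988 + 308.1 = 402.2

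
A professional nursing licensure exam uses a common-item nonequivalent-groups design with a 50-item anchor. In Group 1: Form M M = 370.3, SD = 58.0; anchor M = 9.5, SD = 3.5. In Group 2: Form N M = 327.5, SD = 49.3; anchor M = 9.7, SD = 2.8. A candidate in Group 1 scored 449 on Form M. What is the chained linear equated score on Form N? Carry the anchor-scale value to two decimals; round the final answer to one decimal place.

407.6

Form M → anchor (Group 1): v = (3.5/58.0)(449 − 370.3) + 9.5 = 14.25
anchor → Form N (Group 2): y = (49.3/2.8)(14.25 − 9.7) + 327.5 = 407.6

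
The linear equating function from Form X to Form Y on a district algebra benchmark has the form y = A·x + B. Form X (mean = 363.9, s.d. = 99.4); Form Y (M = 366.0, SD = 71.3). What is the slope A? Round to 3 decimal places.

0.717

A = SD_Y / SD_X = 71.3 / 99.4 = 0.717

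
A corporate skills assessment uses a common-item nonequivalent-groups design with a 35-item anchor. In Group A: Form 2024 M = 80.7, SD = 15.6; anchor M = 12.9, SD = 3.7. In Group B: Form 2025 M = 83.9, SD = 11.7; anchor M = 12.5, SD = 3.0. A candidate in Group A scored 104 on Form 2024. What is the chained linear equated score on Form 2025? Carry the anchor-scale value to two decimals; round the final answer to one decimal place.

Form 2024 → anchor (Group A): v = (3.7/15.6)(104 − 80.7) + 12.9 = 18.43
anchor → Form 2025 (Group B): y = (11.7/3.0)(18.43 − 12.5) + 83.9 = 107.0

107.0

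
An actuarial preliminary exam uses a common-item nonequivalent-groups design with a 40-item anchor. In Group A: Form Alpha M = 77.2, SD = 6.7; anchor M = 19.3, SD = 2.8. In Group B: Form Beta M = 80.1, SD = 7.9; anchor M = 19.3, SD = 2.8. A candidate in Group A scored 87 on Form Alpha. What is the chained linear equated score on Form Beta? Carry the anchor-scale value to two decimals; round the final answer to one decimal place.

Form Alpha → anchor (Group A): v = (2.8/6.7)(87 − 77.2) + 19.3 = 23.40
anchor → Form Beta (Group B): y = (7.9/2.8)(23.40 − 19.3) + 80.1 = 91.7

91.7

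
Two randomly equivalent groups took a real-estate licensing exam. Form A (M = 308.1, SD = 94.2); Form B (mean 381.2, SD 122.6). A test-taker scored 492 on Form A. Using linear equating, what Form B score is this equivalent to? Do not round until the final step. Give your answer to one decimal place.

Linear equating: y = (SD_Y/SD_X)(x − M_X) + M_Y
y = (122.6/94.2)(492 − 308.1) + 381.2
y = 1.301486 × 183.9 + 381.2 = 239.3433 + 381.2 = 620.5

620.5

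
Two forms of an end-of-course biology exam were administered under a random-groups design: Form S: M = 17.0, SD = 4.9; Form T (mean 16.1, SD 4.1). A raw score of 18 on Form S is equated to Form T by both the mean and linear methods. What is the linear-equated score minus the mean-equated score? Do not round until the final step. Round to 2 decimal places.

Mean-equated: 18 + (16.1 − 17.0) = 17.10
Linear-equated: (4.1/4.9)(18 − 17.0) + 16.1 = 16.937
Difference = 16.937 − 17.10 = -0.16

-0.16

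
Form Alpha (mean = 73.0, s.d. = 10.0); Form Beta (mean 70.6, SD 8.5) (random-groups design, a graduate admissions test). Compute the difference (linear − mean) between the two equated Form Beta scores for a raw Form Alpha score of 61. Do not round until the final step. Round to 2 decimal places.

1.80

Mean-equated: 61 + (70.6 − 73.0) = 58.60
Linear-equated: (8.5/10.0)(61 − 73.0) + 70.6 = 60.400
Difference = 60.400 − 58.60 = 1.80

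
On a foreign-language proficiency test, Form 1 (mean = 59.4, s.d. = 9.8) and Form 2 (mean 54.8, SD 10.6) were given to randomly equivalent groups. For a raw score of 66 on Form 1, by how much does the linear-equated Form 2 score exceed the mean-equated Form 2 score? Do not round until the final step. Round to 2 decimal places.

Mean-equated: 66 + (54.8 − 59.4) = 61.40
Linear-equated: (10.6/9.8)(66 − 59.4) + 54.8 = 61.939
Difference = 61.939 − 61.40 = 0.54

0.54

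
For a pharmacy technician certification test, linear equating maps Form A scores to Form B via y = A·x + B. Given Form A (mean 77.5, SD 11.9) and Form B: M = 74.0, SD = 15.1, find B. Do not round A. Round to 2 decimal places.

A = SD_Y / SD_X = 15.1 / 11.9 = 1.268908
B = M_Y − A·M_X = 74.0 − 1.268908 × 77.5 = -24.34

-24.34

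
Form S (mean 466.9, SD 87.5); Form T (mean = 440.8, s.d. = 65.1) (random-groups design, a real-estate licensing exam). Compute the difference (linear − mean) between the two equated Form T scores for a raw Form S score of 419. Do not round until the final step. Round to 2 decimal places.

12.26

Mean-equated: 419 + (440.8 − 466.9) = 392.90
Linear-equated: (65.1/87.5)(419 − 466.9) + 440.8 = 405.162
Difference = 405.162 − 392.90 = 12.26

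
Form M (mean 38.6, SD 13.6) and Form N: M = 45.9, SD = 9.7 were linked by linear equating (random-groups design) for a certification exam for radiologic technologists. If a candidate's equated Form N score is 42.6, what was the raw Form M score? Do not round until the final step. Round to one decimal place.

34.0

Invert y = (SD_Y/SD_X)(x − M_X) + M_Y:
x = (SD_X/SD_Y)(y − M_Y) + M_X = (13.6/9.7)(42.6 − 45.9) + 38.6
x = 1.402062 × -3.300 + 38.6 = 34.0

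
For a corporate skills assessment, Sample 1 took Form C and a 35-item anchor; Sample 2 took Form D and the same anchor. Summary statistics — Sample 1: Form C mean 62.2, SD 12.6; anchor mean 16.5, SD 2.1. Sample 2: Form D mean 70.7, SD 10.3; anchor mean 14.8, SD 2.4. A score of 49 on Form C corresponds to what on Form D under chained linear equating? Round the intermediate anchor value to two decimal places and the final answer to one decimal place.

Form C → anchor (Sample 1): v = (2.1/12.6)(49 − 62.2) + 16.5 = 14.30
anchor → Form D (Sample 2): y = (10.3/2.4)(14.30 − 14.8) + 70.7 = 68.6

68.6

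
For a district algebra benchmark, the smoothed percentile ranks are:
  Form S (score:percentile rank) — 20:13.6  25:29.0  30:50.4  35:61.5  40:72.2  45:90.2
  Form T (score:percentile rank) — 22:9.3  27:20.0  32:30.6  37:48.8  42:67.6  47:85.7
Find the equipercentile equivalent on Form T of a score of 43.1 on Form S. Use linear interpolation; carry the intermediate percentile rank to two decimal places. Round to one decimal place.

PR of 43.1 on Form S: 72.2 + (43.1 − 40)/(45 − 40) × (90.2 − 72.2) = 83.36
On Form T, PR 83.36 falls between score 42 (PR 67.6) and 47 (PR 85.7).
Interpolate: 42 + (83.36 − 67.6)/(85.7 − 67.6) × (47 − 42) = 46.4

46.4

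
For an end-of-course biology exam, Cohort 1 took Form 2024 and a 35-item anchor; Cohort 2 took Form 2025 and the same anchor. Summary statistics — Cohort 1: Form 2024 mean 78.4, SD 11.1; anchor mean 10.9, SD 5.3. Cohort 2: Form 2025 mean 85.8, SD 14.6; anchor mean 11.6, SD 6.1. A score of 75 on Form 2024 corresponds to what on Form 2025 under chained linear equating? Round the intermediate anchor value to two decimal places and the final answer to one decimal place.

Form 2024 → anchor (Cohort 1): v = (5.3/11.1)(75 − 78.4) + 10.9 = 9.28
anchor → Form 2025 (Cohort 2): y = (14.6/6.1)(9.28 − 11.6) + 85.8 = 80.2

80.2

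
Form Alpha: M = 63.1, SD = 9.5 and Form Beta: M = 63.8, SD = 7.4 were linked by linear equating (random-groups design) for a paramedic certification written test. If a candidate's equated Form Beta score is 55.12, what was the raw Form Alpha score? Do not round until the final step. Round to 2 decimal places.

51.96

Invert y = (SD_Y/SD_X)(x − M_X) + M_Y:
x = (SD_X/SD_Y)(y − M_Y) + M_X = (9.5/7.4)(55.12 − 63.8) + 63.1
x = 1.283784 × -8.680 + 63.1 = 51.96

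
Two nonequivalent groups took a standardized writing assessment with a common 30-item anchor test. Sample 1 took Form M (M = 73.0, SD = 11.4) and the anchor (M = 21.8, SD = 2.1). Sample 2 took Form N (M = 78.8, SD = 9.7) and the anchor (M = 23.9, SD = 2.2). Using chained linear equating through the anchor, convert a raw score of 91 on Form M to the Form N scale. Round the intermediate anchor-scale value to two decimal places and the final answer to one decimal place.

84.2

Form M → anchor (Sample 1): v = (2.1/11.4)(91 − 73.0) + 21.8 = 25.12
anchor → Form N (Sample 2): y = (9.7/2.2)(25.12 − 23.9) + 78.8 = 84.2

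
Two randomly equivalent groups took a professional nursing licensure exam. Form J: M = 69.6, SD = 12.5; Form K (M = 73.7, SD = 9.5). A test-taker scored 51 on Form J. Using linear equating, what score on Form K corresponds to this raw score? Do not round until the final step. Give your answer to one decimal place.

Linear equating: y = (SD_Y/SD_X)(x − M_X) + M_Y
y = (9.5/12.5)(51 − 69.6) + 73.7
y = 0.760000 × -18.6 + 73.7 = -14.1360 + 73.7 = 59.6

59.6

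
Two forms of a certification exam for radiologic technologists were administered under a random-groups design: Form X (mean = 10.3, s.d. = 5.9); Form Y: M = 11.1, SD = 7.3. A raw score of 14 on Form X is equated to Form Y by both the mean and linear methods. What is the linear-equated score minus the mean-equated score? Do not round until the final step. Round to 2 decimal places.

0.88

Mean-equated: 14 + (11.1 − 10.3) = 14.80
Linear-equated: (7.3/5.9)(14 − 10.3) + 11.1 = 15.678
Difference = 15.678 − 14.80 = 0.88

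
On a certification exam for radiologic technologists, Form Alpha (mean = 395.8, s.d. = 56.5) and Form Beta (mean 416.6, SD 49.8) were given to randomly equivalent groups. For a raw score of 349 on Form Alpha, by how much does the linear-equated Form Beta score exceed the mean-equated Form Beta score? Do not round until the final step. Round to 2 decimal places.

5.55

Mean-equated: 349 + (416.6 − 395.8) = 369.80
Linear-equated: (49.8/56.5)(349 − 395.8) + 416.6 = 375.350
Difference = 375.350 − 369.80 = 5.55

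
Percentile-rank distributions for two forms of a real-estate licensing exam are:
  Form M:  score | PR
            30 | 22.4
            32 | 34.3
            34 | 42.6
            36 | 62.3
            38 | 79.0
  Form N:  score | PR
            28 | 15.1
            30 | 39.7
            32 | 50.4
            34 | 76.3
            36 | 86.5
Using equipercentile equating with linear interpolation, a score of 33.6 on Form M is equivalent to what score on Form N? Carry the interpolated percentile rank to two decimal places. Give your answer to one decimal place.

30.2

PR of 33.6 on Form M: 34.3 + (33.6 − 32)/(34 − 32) × (42.6 − 34.3) = 40.94
On Form N, PR 40.94 falls between score 30 (PR 39.7) and 32 (PR 50.4).
Interpolate: 30 + (40.94 − 39.7)/(50.4 − 39.7) × (32 − 30) = 30.2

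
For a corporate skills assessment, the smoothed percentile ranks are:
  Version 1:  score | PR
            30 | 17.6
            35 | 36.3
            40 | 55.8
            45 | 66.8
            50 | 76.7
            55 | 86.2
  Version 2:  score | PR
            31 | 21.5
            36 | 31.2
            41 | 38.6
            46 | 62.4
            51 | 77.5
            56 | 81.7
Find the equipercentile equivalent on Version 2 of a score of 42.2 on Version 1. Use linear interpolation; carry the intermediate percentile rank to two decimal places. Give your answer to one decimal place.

PR of 42.2 on Version 1: 55.8 + (42.2 − 40)/(45 − 40) × (66.8 − 55.8) = 60.64
On Version 2, PR 60.64 falls between score 41 (PR 38.6) and 46 (PR 62.4).
Interpolate: 41 + (60.64 − 38.6)/(62.4 − 38.6) × (46 − 41) = 45.6

45.6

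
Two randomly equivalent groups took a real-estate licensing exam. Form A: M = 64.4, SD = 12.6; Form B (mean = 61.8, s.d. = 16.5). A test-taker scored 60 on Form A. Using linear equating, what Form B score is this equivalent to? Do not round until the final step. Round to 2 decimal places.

Linear equating: y = (SD_Y/SD_X)(x − M_X) + M_Y
y = (16.5/12.6)(60 − 64.4) + 61.8
y = 1.309524 × -4.4 + 61.8 = -5.7619 + 61.8 = 56.04

56.04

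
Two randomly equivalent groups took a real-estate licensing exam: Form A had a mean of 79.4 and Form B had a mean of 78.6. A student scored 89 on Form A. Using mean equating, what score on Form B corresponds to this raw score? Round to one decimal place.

Mean equating: y = x + (M_Y − M_X) = 89 + (78.6 − 79.4) = 88.2

88.2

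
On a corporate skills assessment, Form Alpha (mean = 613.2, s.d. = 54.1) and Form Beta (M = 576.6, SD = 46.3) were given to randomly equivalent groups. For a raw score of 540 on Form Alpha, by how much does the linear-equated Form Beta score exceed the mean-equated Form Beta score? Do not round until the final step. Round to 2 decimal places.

Mean-equated: 540 + (576.6 − 613.2) = 503.40
Linear-equated: (46.3/54.1)(540 − 613.2) + 576.6 = 513.954
Difference = 513.954 − 503.40 = 10.55

10.55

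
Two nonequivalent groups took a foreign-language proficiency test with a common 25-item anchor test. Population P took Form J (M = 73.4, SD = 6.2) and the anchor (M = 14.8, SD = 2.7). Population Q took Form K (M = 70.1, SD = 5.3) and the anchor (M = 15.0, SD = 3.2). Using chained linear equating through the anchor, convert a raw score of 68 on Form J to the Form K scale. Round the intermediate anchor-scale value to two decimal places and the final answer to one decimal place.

Form J → anchor (Population P): v = (2.7/6.2)(68 − 73.4) + 14.8 = 12.45
anchor → Form K (Population Q): y = (5.3/3.2)(12.45 − 15.0) + 70.1 = 65.9

65.9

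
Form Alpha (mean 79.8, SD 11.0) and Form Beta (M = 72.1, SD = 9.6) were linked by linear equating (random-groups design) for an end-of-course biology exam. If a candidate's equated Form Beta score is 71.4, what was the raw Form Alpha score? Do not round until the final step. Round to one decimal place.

79.0

Invert y = (SD_Y/SD_X)(x − M_X) + M_Y:
x = (SD_X/SD_Y)(y − M_Y) + M_X = (11.0/9.6)(71.4 − 72.1) + 79.8
x = 1.145833 × -0.700 + 79.8 = 79.0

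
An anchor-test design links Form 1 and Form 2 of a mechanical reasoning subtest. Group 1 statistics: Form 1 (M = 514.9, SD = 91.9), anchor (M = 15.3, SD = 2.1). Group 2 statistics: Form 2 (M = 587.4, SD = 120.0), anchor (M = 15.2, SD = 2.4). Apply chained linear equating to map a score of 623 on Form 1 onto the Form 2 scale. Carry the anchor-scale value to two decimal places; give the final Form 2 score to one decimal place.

Form 1 → anchor (Group 1): v = (2.1/91.9)(623 − 514.9) + 15.3 = 17.77
anchor → Form 2 (Group 2): y = (120.0/2.4)(17.77 − 15.2) + 587.4 = 715.9

715.9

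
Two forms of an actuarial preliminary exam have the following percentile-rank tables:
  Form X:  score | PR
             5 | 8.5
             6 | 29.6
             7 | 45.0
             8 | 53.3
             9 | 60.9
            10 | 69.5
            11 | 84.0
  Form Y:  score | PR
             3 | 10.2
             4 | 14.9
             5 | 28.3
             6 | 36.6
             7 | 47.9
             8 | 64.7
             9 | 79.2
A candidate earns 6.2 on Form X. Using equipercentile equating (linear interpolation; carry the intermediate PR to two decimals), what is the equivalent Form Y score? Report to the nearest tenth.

5.5

PR of 6.2 on Form X: 29.6 + (6.2 − 6)/(7 − 6) × (45.0 − 29.6) = 32.68
On Form Y, PR 32.68 falls between score 5 (PR 28.3) and 6 (PR 36.6).
Interpolate: 5 + (32.68 − 28.3)/(36.6 − 28.3) × (6 − 5) = 5.5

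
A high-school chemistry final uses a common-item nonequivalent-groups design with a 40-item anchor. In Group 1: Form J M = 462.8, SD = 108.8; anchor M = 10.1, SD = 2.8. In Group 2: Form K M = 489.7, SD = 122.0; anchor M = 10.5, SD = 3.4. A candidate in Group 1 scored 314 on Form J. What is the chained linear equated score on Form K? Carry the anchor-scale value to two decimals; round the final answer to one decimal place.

337.9

Form J → anchor (Group 1): v = (2.8/108.8)(314 − 462.8) + 10.1 = 6.27
anchor → Form K (Group 2): y = (122.0/3.4)(6.27 − 10.5) + 489.7 = 337.9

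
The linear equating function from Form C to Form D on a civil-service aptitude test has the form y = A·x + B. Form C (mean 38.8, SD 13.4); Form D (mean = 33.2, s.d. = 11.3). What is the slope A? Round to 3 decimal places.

A = SD_Y / SD_X = 11.3 / 13.4 = 0.843

0.843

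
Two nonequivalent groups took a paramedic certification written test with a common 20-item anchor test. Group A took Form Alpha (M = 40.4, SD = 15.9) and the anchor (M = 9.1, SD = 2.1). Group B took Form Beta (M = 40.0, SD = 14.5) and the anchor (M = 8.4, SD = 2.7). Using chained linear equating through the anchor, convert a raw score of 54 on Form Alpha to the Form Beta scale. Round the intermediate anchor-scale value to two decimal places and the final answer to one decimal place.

53.4

Form Alpha → anchor (Group A): v = (2.1/15.9)(54 − 40.4) + 9.1 = 10.90
anchor → Form Beta (Group B): y = (14.5/2.7)(10.90 − 8.4) + 40.0 = 53.4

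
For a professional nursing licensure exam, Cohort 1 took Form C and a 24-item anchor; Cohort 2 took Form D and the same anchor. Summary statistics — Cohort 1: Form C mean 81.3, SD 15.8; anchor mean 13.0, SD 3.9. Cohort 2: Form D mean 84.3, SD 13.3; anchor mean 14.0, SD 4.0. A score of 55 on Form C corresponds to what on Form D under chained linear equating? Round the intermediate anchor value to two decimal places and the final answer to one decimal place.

Form C → anchor (Cohort 1): v = (3.9/15.8)(55 − 81.3) + 13.0 = 6.51
anchor → Form D (Cohort 2): y = (13.3/4.0)(6.51 − 14.0) + 84.3 = 59.4

59.4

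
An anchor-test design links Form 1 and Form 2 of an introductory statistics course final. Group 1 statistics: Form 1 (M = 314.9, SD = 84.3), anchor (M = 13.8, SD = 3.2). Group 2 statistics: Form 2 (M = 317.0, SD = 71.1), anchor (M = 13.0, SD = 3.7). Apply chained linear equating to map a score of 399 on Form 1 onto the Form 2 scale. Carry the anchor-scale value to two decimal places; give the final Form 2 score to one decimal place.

Form 1 → anchor (Group 1): v = (3.2/84.3)(399 − 314.9) + 13.8 = 16.99
anchor → Form 2 (Group 2): y = (71.1/3.7)(16.99 − 13.0) + 317.0 = 393.7

393.7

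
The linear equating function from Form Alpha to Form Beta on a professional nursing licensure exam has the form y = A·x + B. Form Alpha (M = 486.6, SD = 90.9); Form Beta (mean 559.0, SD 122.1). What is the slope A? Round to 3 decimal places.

A = SD_Y / SD_X = 122.1 / 90.9 = 1.343

1.343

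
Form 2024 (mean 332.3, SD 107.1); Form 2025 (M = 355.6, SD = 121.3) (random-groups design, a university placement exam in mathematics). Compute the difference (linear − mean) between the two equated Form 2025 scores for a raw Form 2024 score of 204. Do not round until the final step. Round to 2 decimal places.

-17.01

Mean-equated: 204 + (355.6 − 332.3) = 227.30
Linear-equated: (121.3/107.1)(204 − 332.3) + 355.6 = 210.289
Difference = 210.289 − 227.30 = -17.01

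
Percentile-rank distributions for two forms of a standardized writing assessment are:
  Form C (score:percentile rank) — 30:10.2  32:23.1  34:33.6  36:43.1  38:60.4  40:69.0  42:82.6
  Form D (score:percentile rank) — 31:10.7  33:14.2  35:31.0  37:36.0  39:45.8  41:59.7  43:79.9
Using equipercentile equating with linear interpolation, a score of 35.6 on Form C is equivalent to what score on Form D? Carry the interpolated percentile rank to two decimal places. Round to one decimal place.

38.1

PR of 35.6 on Form C: 33.6 + (35.6 − 34)/(36 − 34) × (43.1 − 33.6) = 41.20
On Form D, PR 41.20 falls between score 37 (PR 36.0) and 39 (PR 45.8).
Interpolate: 37 + (41.20 − 36.0)/(45.8 − 36.0) × (39 − 37) = 38.1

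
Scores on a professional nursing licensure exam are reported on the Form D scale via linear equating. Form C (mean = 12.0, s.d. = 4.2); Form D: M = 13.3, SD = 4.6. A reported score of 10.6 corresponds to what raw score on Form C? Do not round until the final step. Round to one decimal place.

Invert y = (SD_Y/SD_X)(x − M_X) + M_Y:
x = (SD_X/SD_Y)(y − M_Y) + M_X = (4.2/4.6)(10.6 − 13.3) + 12.0
x = 0.913043 × -2.700 + 12.0 = 9.5

9.5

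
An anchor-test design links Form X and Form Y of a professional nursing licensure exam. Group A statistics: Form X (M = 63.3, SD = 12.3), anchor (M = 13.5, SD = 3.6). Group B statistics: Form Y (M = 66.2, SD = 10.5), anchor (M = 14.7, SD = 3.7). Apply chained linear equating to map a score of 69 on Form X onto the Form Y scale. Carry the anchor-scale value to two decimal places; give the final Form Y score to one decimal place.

Form X → anchor (Group A): v = (3.6/12.3)(69 − 63.3) + 13.5 = 15.17
anchor → Form Y (Group B): y = (10.5/3.7)(15.17 − 14.7) + 66.2 = 67.5

67.5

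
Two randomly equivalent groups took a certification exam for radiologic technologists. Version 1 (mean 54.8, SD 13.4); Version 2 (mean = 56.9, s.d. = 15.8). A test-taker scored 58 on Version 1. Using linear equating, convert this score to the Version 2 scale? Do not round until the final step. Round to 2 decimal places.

60.67

Linear equating: y = (SD_Y/SD_X)(x − M_X) + M_Y
y = (15.8/13.4)(58 − 54.8) + 56.9
y = 1.179104 × 3.2 + 56.9 = 3.7731 + 56.9 = 60.67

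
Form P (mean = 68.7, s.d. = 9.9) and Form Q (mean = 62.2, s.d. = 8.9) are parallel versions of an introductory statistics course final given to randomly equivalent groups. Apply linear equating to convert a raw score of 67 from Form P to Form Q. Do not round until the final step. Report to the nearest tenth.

Linear equating: y = (SD_Y/SD_X)(x − M_X) + M_Y
y = (8.9/9.9)(67 − 68.7) + 62.2
y = 0.898990 × -1.7 + 62.2 = -1.5283 + 62.2 = 60.7

60.7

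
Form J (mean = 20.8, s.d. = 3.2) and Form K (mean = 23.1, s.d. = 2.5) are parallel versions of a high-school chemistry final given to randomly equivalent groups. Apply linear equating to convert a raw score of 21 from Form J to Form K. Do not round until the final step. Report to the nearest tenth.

Linear equating: y = (SD_Y/SD_X)(x − M_X) + M_Y
y = (2.5/3.2)(21 − 20.8) + 23.1
y = 0.781250 × 0.2 + 23.1 = 0.1562 + 23.1 = 23.3

23.3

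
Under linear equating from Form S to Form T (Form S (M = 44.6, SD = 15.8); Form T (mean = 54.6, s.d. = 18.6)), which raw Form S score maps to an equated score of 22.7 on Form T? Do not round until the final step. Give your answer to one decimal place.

Invert y = (SD_Y/SD_X)(x − M_X) + M_Y:
x = (SD_X/SD_Y)(y − M_Y) + M_X = (15.8/18.6)(22.7 − 54.6) + 44.6
x = 0.849462 × -31.900 + 44.6 = 17.5

17.5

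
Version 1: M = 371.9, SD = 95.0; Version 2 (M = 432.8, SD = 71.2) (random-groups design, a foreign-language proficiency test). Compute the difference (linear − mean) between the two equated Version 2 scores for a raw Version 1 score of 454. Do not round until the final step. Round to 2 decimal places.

Mean-equated: 454 + (432.8 − 371.9) = 514.90
Linear-equated: (71.2/95.0)(454 − 371.9) + 432.8 = 494.332
Difference = 494.332 − 514.90 = -20.57

-20.57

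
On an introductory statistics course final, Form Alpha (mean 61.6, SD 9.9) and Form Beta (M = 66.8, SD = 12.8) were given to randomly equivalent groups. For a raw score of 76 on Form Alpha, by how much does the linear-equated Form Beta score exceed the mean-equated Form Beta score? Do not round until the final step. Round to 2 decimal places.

Mean-equated: 76 + (66.8 − 61.6) = 81.20
Linear-equated: (12.8/9.9)(76 − 61.6) + 66.8 = 85.418
Difference = 85.418 − 81.20 = 4.22

4.22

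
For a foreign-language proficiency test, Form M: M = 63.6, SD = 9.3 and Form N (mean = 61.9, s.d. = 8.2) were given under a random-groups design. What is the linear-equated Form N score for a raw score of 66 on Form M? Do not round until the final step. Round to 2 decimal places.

64.02

Linear equating: y = (SD_Y/SD_X)(x − M_X) + M_Y
y = (8.2/9.3)(66 − 63.6) + 61.9
y = 0.881720 × 2.4 + 61.9 = 2.1161 + 61.9 = 64.02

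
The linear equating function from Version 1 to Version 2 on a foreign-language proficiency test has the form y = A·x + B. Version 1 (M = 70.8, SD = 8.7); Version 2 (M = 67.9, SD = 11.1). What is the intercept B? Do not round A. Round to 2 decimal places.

A = SD_Y / SD_X = 11.1 / 8.7 = 1.275862
B = M_Y − A·M_X = 67.9 − 1.275862 × 70.8 = -22.43

-22.43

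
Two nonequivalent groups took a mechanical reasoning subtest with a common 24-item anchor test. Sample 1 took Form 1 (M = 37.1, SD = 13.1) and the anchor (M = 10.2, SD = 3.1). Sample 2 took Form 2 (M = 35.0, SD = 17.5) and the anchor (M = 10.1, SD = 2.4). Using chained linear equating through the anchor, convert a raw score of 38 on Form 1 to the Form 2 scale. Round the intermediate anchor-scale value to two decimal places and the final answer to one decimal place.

37.3

Form 1 → anchor (Sample 1): v = (3.1/13.1)(38 − 37.1) + 10.2 = 10.41
anchor → Form 2 (Sample 2): y = (17.5/2.4)(10.41 − 10.1) + 35.0 = 37.3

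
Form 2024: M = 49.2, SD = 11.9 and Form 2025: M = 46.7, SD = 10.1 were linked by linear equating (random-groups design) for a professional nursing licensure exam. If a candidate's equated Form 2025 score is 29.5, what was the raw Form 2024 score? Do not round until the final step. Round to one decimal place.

Invert y = (SD_Y/SD_X)(x − M_X) + M_Y:
x = (SD_X/SD_Y)(y − M_Y) + M_X = (11.9/10.1)(29.5 − 46.7) + 49.2
x = 1.178218 × -17.200 + 49.2 = 28.9

28.9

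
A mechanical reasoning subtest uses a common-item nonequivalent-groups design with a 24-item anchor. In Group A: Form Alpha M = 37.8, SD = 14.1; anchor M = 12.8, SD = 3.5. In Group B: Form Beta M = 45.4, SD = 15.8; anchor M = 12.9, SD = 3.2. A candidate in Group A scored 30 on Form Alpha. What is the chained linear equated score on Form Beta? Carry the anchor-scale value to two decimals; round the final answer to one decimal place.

Form Alpha → anchor (Group A): v = (3.5/14.1)(30 − 37.8) + 12.8 = 10.86
anchor → Form Beta (Group B): y = (15.8/3.2)(10.86 − 12.9) + 45.4 = 35.3

35.3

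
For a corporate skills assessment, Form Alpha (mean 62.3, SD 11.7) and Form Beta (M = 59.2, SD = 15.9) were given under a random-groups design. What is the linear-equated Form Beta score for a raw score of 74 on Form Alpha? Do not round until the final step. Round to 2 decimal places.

Linear equating: y = (SD_Y/SD_X)(x − M_X) + M_Y
y = (15.9/11.7)(74 − 62.3) + 59.2
y = 1.358974 × 11.7 + 59.2 = 15.9000 + 59.2 = 75.10

75.10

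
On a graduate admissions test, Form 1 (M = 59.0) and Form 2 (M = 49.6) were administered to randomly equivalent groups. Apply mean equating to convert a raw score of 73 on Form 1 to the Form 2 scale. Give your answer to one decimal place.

Mean equating: y = x + (M_Y − M_X) = 73 + (49.6 − 59.0) = 63.6

63.6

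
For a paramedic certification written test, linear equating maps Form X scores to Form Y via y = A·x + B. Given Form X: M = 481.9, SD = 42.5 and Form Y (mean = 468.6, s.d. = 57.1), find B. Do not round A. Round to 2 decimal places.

-178.85

A = SD_Y / SD_X = 57.1 / 42.5 = 1.343529
B = M_Y − A·M_X = 468.6 − 1.343529 × 481.9 = -178.85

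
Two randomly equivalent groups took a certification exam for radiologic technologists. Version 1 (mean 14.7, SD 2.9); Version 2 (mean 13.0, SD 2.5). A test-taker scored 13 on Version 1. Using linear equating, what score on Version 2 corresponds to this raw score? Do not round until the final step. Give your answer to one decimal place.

11.5

Linear equating: y = (SD_Y/SD_X)(x − M_X) + M_Y
y = (2.5/2.9)(13 − 14.7) + 13.0
y = 0.862069 × -1.7 + 13.0 = -1.4655 + 13.0 = 11.5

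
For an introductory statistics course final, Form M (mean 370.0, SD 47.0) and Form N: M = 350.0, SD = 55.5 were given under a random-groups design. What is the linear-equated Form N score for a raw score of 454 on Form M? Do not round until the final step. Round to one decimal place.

449.2

Linear equating: y = (SD_Y/SD_X)(x − M_X) + M_Y
y = (55.5/47.0)(454 − 370.0) + 350.0
y = 1.180851 × 84.0 + 350.0 = 99.1915 + 350.0 = 449.2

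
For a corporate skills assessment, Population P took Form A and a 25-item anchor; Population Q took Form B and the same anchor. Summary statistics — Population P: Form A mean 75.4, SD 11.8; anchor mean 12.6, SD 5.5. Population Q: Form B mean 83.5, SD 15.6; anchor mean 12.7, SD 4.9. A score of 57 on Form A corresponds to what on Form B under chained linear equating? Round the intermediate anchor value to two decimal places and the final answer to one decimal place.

Form A → anchor (Population P): v = (5.5/11.8)(57 − 75.4) + 12.6 = 4.02
anchor → Form B (Population Q): y = (15.6/4.9)(4.02 − 12.7) + 83.5 = 55.9

55.9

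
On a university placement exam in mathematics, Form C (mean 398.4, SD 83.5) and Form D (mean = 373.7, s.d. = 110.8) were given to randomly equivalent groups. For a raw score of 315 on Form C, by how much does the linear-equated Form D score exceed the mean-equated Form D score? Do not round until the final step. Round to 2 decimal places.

Mean-equated: 315 + (373.7 − 398.4) = 290.30
Linear-equated: (110.8/83.5)(315 − 398.4) + 373.7 = 263.033
Difference = 263.033 − 290.30 = -27.27

-27.27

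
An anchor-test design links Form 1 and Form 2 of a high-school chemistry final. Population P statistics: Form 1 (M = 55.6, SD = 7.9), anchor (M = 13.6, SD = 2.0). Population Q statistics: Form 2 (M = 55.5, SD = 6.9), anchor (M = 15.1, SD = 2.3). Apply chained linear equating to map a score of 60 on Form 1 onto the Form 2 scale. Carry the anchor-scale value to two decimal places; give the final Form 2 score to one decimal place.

54.3

Form 1 → anchor (Population P): v = (2.0/7.9)(60 − 55.6) + 13.6 = 14.71
anchor → Form 2 (Population Q): y = (6.9/2.3)(14.71 − 15.1) + 55.5 = 54.3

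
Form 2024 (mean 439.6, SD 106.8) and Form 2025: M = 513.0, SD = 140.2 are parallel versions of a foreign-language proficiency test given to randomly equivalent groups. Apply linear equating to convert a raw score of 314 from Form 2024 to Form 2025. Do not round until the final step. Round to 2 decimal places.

Linear equating: y = (SD_Y/SD_X)(x − M_X) + M_Y
y = (140.2/106.8)(314 − 439.6) + 513.0
y = 1.312734 × -125.6 + 513.0 = -164.8794 + 513.0 = 348.12

348.12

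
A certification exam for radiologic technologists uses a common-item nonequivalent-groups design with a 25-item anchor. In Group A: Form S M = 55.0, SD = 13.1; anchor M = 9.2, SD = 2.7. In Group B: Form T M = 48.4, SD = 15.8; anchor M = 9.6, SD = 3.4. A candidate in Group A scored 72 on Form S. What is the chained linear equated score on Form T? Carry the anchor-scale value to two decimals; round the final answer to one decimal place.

Form S → anchor (Group A): v = (2.7/13.1)(72 − 55.0) + 9.2 = 12.70
anchor → Form T (Group B): y = (15.8/3.4)(12.70 − 9.6) + 48.4 = 62.8

62.8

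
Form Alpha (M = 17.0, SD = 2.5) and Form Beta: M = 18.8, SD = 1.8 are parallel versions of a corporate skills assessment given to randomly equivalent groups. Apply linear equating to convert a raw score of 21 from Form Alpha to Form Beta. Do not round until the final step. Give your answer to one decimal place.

Linear equating: y = (SD_Y/SD_X)(x − M_X) + M_Y
y = (1.8/2.5)(21 − 17.0) + 18.8
y = 0.720000 × 4.0 + 18.8 = 2.8800 + 18.8 = 21.7

21.7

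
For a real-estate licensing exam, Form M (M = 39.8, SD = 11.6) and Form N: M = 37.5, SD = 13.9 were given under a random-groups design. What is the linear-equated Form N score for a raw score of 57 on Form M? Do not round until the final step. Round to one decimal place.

58.1

Linear equating: y = (SD_Y/SD_X)(x − M_X) + M_Y
y = (13.9/11.6)(57 − 39.8) + 37.5
y = 1.198276 × 17.2 + 37.5 = 20.6103 + 37.5 = 58.1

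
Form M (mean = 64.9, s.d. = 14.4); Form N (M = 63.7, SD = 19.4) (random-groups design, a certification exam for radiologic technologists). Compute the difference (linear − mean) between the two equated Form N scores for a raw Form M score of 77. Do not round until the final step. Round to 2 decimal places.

4.20

Mean-equated: 77 + (63.7 − 64.9) = 75.80
Linear-equated: (19.4/14.4)(77 − 64.9) + 63.7 = 80.001
Difference = 80.001 − 75.80 = 4.20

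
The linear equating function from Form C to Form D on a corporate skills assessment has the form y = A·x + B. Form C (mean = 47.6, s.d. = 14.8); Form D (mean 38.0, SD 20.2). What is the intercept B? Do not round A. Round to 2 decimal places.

-26.97

A = SD_Y / SD_X = 20.2 / 14.8 = 1.364865
B = M_Y − A·M_X = 38.0 − 1.364865 × 47.6 = -26.97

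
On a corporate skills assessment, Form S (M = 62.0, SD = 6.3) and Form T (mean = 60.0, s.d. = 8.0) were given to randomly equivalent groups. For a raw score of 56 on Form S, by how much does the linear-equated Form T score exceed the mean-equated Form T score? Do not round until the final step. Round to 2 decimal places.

Mean-equated: 56 + (60.0 − 62.0) = 54.00
Linear-equated: (8.0/6.3)(56 − 62.0) + 60.0 = 52.381
Difference = 52.381 − 54.00 = -1.62

-1.62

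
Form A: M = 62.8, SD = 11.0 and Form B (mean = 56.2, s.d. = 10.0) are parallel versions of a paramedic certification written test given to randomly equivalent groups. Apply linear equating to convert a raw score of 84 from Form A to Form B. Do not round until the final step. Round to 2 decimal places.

75.47

Linear equating: y = (SD_Y/SD_X)(x − M_X) + M_Y
y = (10.0/11.0)(84 − 62.8) + 56.2
y = 0.909091 × 21.2 + 56.2 = 19.2727 + 56.2 = 75.47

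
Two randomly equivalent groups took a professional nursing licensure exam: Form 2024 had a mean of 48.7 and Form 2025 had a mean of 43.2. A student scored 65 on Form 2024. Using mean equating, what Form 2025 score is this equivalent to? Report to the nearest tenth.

59.5

Mean equating: y = x + (M_Y − M_X) = 65 + (43.2 − 48.7) = 59.5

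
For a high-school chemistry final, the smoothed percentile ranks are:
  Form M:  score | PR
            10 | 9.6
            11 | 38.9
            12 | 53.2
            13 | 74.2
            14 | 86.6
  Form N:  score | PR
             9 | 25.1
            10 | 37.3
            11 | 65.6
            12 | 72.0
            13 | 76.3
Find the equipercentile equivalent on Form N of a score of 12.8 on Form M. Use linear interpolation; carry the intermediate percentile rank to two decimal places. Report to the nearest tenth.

11.7

PR of 12.8 on Form M: 53.2 + (12.8 − 12)/(13 − 12) × (74.2 − 53.2) = 70.00
On Form N, PR 70.00 falls between score 11 (PR 65.6) and 12 (PR 72.0).
Interpolate: 11 + (70.00 − 65.6)/(72.0 − 65.6) × (12 − 11) = 11.7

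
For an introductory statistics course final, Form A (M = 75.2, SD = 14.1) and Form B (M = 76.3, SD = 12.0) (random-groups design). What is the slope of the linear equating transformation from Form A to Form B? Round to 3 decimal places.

A = SD_Y / SD_X = 12.0 / 14.1 = 0.851

0.851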